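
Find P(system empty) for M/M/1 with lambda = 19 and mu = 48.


P0 = 1 - rho = 1 - 19/48 = 0.6042

0.6042


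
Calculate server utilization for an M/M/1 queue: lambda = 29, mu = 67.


rho = lambda/mu = 29/67 = 0.4328

0.4328


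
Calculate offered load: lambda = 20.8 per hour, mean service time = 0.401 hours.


Offered load a = lambda * E[S] = 20.8 * 0.401 = 8.34 Erlangs

8.34 Erlangs


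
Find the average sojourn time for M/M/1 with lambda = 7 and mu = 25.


W = 1/(mu - lambda) = 1/(25 - 7) = 0.0556 hours

0.0556 hours


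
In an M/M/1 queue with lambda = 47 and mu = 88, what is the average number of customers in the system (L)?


rho = 47/88; L = rho/(1-rho) = 1.15

1.15


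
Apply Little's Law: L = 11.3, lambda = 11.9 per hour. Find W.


W = L / lambda = 11.3 / 11.9 = 0.9496 hours

0.9496 hours


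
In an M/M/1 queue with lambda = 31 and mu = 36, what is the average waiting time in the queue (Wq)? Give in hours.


rho = 31/36; Wq = rho/(mu - lambda) = 0.1722 hours

0.1722 hours


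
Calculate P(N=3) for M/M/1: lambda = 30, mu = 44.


rho = 30/44; P(n) = (1-rho)*rho^n = (1-30/44)*(30/44)^3 = 0.1009

0.1009


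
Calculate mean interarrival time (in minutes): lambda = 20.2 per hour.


Mean interarrival time = 60/lambda = 60/20.2 = 2.97 minutes

2.97 minutes


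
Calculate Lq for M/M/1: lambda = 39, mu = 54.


rho = 39/54; Lq = rho^2/(1-rho) = 1.88

1.88


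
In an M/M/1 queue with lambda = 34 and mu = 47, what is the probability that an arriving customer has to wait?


P(wait) = rho = lambda/mu = 34/47 = 0.7234

0.7234


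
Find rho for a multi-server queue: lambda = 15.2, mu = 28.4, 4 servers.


rho = lambda / (c * mu) = 15.2 / (4 * 28.4) = 0.1338

0.1338


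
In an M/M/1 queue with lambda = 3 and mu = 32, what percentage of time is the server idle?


Idle fraction = (1 - rho) * 100 = (1 - 3/32) * 100 = 90.6%

90.6%


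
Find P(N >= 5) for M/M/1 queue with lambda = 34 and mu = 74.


P(N >= 5) = rho^5 = (34/74)^5 = 0.0205

0.0205


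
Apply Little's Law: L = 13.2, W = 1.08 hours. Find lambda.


lambda = L / W = 13.2 / 1.08 = 12.22 per hour

12.22 per hour


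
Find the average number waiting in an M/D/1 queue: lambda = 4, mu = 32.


M/D/1: Lq = rho^2 / (2*(1-rho)) where rho = 4/32; Lq = 0.01

0.01


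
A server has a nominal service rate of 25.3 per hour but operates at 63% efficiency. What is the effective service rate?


Effective rate = mu * efficiency = 25.3 * 0.63 = 15.94 per hour

15.94 per hour


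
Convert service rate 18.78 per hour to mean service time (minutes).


Mean service time = 60/mu = 60/18.78 = 3.19 minutes

3.19 minutes


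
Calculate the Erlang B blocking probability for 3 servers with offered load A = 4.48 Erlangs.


B(N,A) = (A^N/N!) / sum(A^k/k!, k=0..N) with N=3, A=4.48 = 0.4913

0.4913


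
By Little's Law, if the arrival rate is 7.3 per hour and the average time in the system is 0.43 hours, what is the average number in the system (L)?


L = lambda * W = 7.3 * 0.43 = 3.14

3.14


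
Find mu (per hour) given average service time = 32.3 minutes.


mu = 60 / avg_service_time = 60 / 32.3 = 1.86 per hour

1.86 per hour


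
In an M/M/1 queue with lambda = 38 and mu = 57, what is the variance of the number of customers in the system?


rho = 38/57; Var(N) = rho/(1-rho)^2 = 6.0

6.0


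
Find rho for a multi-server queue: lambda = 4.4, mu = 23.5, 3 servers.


rho = lambda / (c * mu) = 4.4 / (3 * 23.5) = 0.0624

0.0624


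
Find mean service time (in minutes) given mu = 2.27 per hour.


Mean service time = 60/mu = 60/2.27 = 26.43 minutes

26.43 minutes


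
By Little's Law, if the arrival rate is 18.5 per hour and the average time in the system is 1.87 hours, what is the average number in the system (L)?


L = lambda * W = 18.5 * 1.87 = 34.6

34.6


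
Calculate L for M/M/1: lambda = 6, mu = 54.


rho = 6/54; L = rho/(1-rho) = 0.13

0.13


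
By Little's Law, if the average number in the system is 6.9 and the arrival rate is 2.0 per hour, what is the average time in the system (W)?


W = L / lambda = 6.9 / 2.0 = 3.45 hours

3.45 hours


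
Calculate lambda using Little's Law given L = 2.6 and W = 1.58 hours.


lambda = L / W = 2.6 / 1.58 = 1.65 per hour

1.65 per hour


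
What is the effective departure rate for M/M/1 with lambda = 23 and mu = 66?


For a stable queue (lambda < mu), throughput = lambda = 23 per hour

23 per hour


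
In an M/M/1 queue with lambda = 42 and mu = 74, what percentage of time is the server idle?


Idle fraction = (1 - rho) * 100 = (1 - 42/74) * 100 = 43.2%

43.2%


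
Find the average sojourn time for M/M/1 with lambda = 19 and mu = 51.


W = 1/(mu - lambda) = 1/(51 - 19) = 0.0313 hours

0.0313 hours


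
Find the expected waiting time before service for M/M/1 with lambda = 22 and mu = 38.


rho = 22/38; Wq = rho/(mu - lambda) = 0.0362 hours

0.0362 hours


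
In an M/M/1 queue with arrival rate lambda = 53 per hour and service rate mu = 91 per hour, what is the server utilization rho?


rho = lambda/mu = 53/91 = 0.5824

0.5824


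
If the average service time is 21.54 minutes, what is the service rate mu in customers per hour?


mu = 60 / avg_service_time = 60 / 21.54 = 2.79 per hour

2.79 per hour


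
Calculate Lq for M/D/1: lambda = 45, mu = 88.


M/D/1: Lq = rho^2 / (2*(1-rho)) where rho = 45/88; Lq = 0.27

0.27


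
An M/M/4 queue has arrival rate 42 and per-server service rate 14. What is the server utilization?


rho = lambda/(c*mu) = 42/(4*14) = 0.75

0.75


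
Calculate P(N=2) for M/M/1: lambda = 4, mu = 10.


rho = 4/10; P(n) = (1-rho)*rho^n = (1-4/10)*(4/10)^2 = 0.096

0.096


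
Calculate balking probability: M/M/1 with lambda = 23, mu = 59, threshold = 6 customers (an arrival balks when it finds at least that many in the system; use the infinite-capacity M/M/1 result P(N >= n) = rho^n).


P(N >= 6) = rho^6 = (23/59)^6 = 0.0035

0.0035


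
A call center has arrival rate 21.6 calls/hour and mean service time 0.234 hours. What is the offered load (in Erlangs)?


Offered load a = lambda * E[S] = 21.6 * 0.234 = 5.05 Erlangs

5.05 Erlangs


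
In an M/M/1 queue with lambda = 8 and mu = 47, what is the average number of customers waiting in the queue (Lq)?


rho = 8/47; Lq = rho^2/(1-rho) = 0.03

0.03


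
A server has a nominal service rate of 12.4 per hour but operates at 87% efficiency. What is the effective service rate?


Effective rate = mu * efficiency = 12.4 * 0.87 = 10.79 per hour

10.79 per hour


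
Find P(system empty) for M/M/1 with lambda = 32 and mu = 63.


P0 = 1 - rho = 1 - 32/63 = 0.4921

0.4921


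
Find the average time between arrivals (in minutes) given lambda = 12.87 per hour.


Mean interarrival time = 60/lambda = 60/12.87 = 4.66 minutes

4.66 minutes


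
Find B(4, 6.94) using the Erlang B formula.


B(N,A) = (A^N/N!) / sum(A^k/k!, k=0..N) with N=4, A=6.94 = 0.5242

0.5242


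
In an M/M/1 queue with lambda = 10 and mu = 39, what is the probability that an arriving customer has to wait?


P(wait) = rho = lambda/mu = 10/39 = 0.2564

0.2564


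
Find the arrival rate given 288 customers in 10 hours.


lambda = total arrivals / time = 288 / 10 = 28.8 per hour

28.8 per hour


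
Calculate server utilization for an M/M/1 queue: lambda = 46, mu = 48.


rho = lambda/mu = 46/48 = 0.9583

0.9583


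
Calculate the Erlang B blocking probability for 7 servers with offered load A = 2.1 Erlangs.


B(N,A) = (A^N/N!) / sum(A^k/k!, k=0..N) with N=7, A=2.1 = 0.0044

0.0044


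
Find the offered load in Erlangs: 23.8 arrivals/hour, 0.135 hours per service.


Offered load a = lambda * E[S] = 23.8 * 0.135 = 3.21 Erlangs

3.21 Erlangs


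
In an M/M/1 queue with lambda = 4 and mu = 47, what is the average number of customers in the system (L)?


rho = 4/47; L = rho/(1-rho) = 0.09

0.09


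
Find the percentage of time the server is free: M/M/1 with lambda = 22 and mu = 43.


Idle fraction = (1 - rho) * 100 = (1 - 22/43) * 100 = 48.8%

48.8%


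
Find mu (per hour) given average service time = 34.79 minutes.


mu = 60 / avg_service_time = 60 / 34.79 = 1.72 per hour

1.72 per hour


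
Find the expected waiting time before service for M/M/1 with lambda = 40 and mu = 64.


rho = 40/64; Wq = rho/(mu - lambda) = 0.026 hours

0.026 hours


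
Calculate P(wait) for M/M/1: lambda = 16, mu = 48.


P(wait) = rho = lambda/mu = 16/48 = 0.3333

0.3333


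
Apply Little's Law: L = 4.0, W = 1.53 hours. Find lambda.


lambda = L / W = 4.0 / 1.53 = 2.61 per hour

2.61 per hour


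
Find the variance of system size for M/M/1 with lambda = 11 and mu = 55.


rho = 11/55; Var(N) = rho/(1-rho)^2 = 0.31

0.31


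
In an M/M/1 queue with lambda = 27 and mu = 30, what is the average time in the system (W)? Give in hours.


W = 1/(mu - lambda) = 1/(30 - 27) = 0.3333 hours

0.3333 hours


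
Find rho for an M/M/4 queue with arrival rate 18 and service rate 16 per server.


rho = lambda/(c*mu) = 18/(4*16) = 0.2813

0.2813


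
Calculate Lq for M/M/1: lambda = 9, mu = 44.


rho = 9/44; Lq = rho^2/(1-rho) = 0.05

0.05


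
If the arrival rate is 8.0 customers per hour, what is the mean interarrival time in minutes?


Mean interarrival time = 60/lambda = 60/8.0 = 7.5 minutes

7.5 minutes


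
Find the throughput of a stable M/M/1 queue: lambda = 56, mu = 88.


For a stable queue (lambda < mu), throughput = lambda = 56 per hour

56 per hour


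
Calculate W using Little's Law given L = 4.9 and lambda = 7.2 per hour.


W = L / lambda = 4.9 / 7.2 = 0.6806 hours

0.6806 hours


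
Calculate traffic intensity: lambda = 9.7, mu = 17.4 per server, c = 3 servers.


rho = lambda / (c * mu) = 9.7 / (3 * 17.4) = 0.1858

0.1858


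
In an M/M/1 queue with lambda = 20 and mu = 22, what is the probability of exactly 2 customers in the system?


rho = 20/22; P(n) = (1-rho)*rho^n = (1-20/22)*(20/22)^2 = 0.0751

0.0751


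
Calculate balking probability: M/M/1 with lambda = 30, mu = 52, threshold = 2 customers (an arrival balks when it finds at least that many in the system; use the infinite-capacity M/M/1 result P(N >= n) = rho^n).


P(N >= 2) = rho^2 = (30/52)^2 = 0.3328

0.3328


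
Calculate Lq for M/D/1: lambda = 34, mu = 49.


M/D/1: Lq = rho^2 / (2*(1-rho)) where rho = 34/49; Lq = 0.79

0.79


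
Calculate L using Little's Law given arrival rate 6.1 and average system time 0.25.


L = lambda * W = 6.1 * 0.25 = 1.53

1.53


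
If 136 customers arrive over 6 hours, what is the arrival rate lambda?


lambda = total arrivals / time = 136 / 6 = 22.67 per hour

22.67 per hour


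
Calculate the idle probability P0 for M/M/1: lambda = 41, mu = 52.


P0 = 1 - rho = 1 - 41/52 = 0.2115

0.2115


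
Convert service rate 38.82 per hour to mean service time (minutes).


Mean service time = 60/mu = 60/38.82 = 1.55 minutes

1.55 minutes


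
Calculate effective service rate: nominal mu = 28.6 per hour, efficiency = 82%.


Effective rate = mu * efficiency = 28.6 * 0.82 = 23.45 per hour

23.45 per hour


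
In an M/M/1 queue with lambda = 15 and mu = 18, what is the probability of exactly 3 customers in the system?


rho = 15/18; P(n) = (1-rho)*rho^n = (1-15/18)*(15/18)^3 = 0.0965

0.0965


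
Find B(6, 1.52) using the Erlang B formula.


B(N,A) = (A^N/N!) / sum(A^k/k!, k=0..N) with N=6, A=1.52 = 0.0038

0.0038


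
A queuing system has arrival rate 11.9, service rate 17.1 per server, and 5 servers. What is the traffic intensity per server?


rho = lambda / (c * mu) = 11.9 / (5 * 17.1) = 0.1392

0.1392


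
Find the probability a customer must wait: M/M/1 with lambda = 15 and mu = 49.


P(wait) = rho = lambda/mu = 15/49 = 0.3061

0.3061


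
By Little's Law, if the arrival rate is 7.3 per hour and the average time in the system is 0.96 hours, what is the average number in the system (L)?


L = lambda * W = 7.3 * 0.96 = 7.01

7.01


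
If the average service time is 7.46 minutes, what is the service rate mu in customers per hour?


mu = 60 / avg_service_time = 60 / 7.46 = 8.04 per hour

8.04 per hour


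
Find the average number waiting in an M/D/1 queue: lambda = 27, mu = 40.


M/D/1: Lq = rho^2 / (2*(1-rho)) where rho = 27/40; Lq = 0.7

0.7


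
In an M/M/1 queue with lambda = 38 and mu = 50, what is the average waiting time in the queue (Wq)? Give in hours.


rho = 38/50; Wq = rho/(mu - lambda) = 0.0633 hours

0.0633 hours


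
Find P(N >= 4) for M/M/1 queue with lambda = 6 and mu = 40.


P(N >= 4) = rho^4 = (6/40)^4 = 0.0005

0.0005


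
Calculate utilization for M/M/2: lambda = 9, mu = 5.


rho = lambda/(c*mu) = 9/(2*5) = 0.9

0.9


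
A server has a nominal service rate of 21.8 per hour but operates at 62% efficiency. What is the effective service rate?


Effective rate = mu * efficiency = 21.8 * 0.62 = 13.52 per hour

13.52 per hour


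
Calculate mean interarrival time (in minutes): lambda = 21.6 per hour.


Mean interarrival time = 60/lambda = 60/21.6 = 2.78 minutes

2.78 minutes


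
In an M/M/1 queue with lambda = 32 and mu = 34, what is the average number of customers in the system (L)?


rho = 32/34; L = rho/(1-rho) = 16.0

16.0


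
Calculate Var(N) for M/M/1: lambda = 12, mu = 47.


rho = 12/47; Var(N) = rho/(1-rho)^2 = 0.46

0.46


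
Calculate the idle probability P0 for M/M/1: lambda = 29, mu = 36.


P0 = 1 - rho = 1 - 29/36 = 0.1944

0.1944


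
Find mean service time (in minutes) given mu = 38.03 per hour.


Mean service time = 60/mu = 60/38.03 = 1.58 minutes

1.58 minutes


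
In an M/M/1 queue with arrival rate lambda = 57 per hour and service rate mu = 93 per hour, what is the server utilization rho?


rho = lambda/mu = 57/93 = 0.6129

0.6129


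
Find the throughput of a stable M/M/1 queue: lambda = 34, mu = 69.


For a stable queue (lambda < mu), throughput = lambda = 34 per hour

34 per hour


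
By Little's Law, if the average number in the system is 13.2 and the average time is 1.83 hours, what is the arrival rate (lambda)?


lambda = L / W = 13.2 / 1.83 = 7.21 per hour

7.21 per hour


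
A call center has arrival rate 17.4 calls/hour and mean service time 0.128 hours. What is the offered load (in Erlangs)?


Offered load a = lambda * E[S] = 17.4 * 0.128 = 2.23 Erlangs

2.23 Erlangs


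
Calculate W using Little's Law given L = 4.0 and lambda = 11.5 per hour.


W = L / lambda = 4.0 / 11.5 = 0.3478 hours

0.3478 hours


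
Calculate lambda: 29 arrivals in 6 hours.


lambda = total arrivals / time = 29 / 6 = 4.83 per hour

4.83 per hour


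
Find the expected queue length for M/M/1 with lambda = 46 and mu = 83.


rho = 46/83; Lq = rho^2/(1-rho) = 0.69

0.69


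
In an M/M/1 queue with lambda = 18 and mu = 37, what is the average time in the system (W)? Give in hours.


W = 1/(mu - lambda) = 1/(37 - 18) = 0.0526 hours

0.0526 hours


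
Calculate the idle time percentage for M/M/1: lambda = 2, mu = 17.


Idle fraction = (1 - rho) * 100 = (1 - 2/17) * 100 = 88.2%

88.2%


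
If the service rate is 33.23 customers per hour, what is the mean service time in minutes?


Mean service time = 60/mu = 60/33.23 = 1.81 minutes

1.81 minutes


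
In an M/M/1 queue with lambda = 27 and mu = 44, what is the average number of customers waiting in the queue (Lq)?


rho = 27/44; Lq = rho^2/(1-rho) = 0.97

0.97


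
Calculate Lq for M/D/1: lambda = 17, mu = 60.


M/D/1: Lq = rho^2 / (2*(1-rho)) where rho = 17/60; Lq = 0.06

0.06


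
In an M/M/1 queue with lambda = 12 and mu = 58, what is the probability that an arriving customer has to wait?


P(wait) = rho = lambda/mu = 12/58 = 0.2069

0.2069


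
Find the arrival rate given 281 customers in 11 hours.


lambda = total arrivals / time = 281 / 11 = 25.55 per hour

25.55 per hour


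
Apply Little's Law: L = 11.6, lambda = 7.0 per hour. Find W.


W = L / lambda = 11.6 / 7.0 = 1.6571 hours

1.6571 hours


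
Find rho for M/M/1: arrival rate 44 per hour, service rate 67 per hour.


rho = lambda/mu = 44/67 = 0.6567

0.6567


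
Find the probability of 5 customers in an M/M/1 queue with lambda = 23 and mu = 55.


rho = 23/55; P(n) = (1-rho)*rho^n = (1-23/55)*(23/55)^5 = 0.0074

0.0074


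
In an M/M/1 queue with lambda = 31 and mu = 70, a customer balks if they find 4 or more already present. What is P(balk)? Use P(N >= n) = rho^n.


P(N >= 4) = rho^4 = (31/70)^4 = 0.0385

0.0385


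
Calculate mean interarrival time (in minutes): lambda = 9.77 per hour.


Mean interarrival time = 60/lambda = 60/9.77 = 6.14 minutes

6.14 minutes


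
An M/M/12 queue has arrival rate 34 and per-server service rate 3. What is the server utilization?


rho = lambda/(c*mu) = 34/(12*3) = 0.9444

0.9444


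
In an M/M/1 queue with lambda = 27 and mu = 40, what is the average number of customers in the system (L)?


rho = 27/40; L = rho/(1-rho) = 2.08

2.08


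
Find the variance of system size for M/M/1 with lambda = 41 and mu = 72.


rho = 41/72; Var(N) = rho/(1-rho)^2 = 3.07

3.07


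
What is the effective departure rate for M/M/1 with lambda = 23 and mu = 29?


For a stable queue (lambda < mu), throughput = lambda = 23 per hour

23 per hour


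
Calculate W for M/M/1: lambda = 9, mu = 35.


W = 1/(mu - lambda) = 1/(35 - 9) = 0.0385 hours

0.0385 hours


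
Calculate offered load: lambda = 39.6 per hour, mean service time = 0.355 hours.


Offered load a = lambda * E[S] = 39.6 * 0.355 = 14.06 Erlangs

14.06 Erlangs


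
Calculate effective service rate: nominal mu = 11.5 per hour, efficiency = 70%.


Effective rate = mu * efficiency = 11.5 * 0.7 = 8.05 per hour

8.05 per hour


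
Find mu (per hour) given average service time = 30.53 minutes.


mu = 60 / avg_service_time = 60 / 30.53 = 1.97 per hour

1.97 per hour


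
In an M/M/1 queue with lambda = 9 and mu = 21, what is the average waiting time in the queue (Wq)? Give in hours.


rho = 9/21; Wq = rho/(mu - lambda) = 0.0357 hours

0.0357 hours


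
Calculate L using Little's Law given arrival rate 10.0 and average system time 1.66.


L = lambda * W = 10.0 * 1.66 = 16.6

16.6


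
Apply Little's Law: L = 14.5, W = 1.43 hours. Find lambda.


lambda = L / W = 14.5 / 1.43 = 10.14 per hour

10.14 per hour


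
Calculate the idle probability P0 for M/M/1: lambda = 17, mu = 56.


P0 = 1 - rho = 1 - 17/56 = 0.6964

0.6964


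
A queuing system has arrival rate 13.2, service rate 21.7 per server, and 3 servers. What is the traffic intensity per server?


rho = lambda / (c * mu) = 13.2 / (3 * 21.7) = 0.2028

0.2028


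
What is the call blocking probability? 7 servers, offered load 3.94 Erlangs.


B(N,A) = (A^N/N!) / sum(A^k/k!, k=0..N) with N=7, A=3.94 = 0.0597

0.0597


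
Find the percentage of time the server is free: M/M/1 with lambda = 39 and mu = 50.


Idle fraction = (1 - rho) * 100 = (1 - 39/50) * 100 = 22.0%

22.0%


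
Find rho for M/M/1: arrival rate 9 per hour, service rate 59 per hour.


rho = lambda/mu = 9/59 = 0.1525

0.1525


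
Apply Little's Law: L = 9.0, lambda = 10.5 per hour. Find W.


W = L / lambda = 9.0 / 10.5 = 0.8571 hours

0.8571 hours


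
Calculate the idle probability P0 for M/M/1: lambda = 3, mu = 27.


P0 = 1 - rho = 1 - 3/27 = 0.8889

0.8889


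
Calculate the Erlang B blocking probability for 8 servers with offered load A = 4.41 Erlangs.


B(N,A) = (A^N/N!) / sum(A^k/k!, k=0..N) with N=8, A=4.41 = 0.0447

0.0447


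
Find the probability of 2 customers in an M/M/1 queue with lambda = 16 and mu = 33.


rho = 16/33; P(n) = (1-rho)*rho^n = (1-16/33)*(16/33)^2 = 0.1211

0.1211


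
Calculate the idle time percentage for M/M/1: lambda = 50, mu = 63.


Idle fraction = (1 - rho) * 100 = (1 - 50/63) * 100 = 20.6%

20.6%


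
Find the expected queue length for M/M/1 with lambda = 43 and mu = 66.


rho = 43/66; Lq = rho^2/(1-rho) = 1.22

1.22


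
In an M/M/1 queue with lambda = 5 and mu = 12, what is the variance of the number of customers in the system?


rho = 5/12; Var(N) = rho/(1-rho)^2 = 1.22

1.22


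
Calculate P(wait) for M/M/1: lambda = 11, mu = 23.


P(wait) = rho = lambda/mu = 11/23 = 0.4783

0.4783


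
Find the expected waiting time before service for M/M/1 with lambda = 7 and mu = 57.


rho = 7/57; Wq = rho/(mu - lambda) = 0.0025 hours

0.0025 hours


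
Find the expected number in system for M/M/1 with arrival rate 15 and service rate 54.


rho = 15/54; L = rho/(1-rho) = 0.38

0.38


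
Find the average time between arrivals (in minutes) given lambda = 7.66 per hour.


Mean interarrival time = 60/lambda = 60/7.66 = 7.83 minutes

7.83 minutes


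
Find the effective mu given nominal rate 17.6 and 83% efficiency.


Effective rate = mu * efficiency = 17.6 * 0.83 = 14.61 per hour

14.61 per hour


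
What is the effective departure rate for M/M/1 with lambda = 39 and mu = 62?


For a stable queue (lambda < mu), throughput = lambda = 39 per hour

39 per hour


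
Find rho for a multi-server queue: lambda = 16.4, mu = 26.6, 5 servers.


rho = lambda / (c * mu) = 16.4 / (5 * 26.6) = 0.1233

0.1233


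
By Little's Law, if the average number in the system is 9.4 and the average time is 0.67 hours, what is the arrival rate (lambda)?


lambda = L / W = 9.4 / 0.67 = 14.03 per hour

14.03 per hour


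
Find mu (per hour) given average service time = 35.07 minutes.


mu = 60 / avg_service_time = 60 / 35.07 = 1.71 per hour

1.71 per hour


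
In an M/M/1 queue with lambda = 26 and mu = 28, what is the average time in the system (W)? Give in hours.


W = 1/(mu - lambda) = 1/(28 - 26) = 0.5 hours

0.5 hours


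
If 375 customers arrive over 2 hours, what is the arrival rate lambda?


lambda = total arrivals / time = 375 / 2 = 187.5 per hour

187.5 per hour


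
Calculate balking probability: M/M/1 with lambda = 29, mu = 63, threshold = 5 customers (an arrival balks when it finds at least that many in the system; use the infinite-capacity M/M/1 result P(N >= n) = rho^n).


P(N >= 5) = rho^5 = (29/63)^5 = 0.0207

0.0207


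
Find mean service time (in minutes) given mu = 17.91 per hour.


Mean service time = 60/mu = 60/17.91 = 3.35 minutes

3.35 minutes


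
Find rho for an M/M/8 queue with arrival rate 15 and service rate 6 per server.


rho = lambda/(c*mu) = 15/(8*6) = 0.3125

0.3125


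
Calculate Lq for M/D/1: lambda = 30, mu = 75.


M/D/1: Lq = rho^2 / (2*(1-rho)) where rho = 30/75; Lq = 0.13

0.13


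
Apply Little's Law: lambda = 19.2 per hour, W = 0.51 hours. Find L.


L = lambda * W = 19.2 * 0.51 = 9.79

9.79


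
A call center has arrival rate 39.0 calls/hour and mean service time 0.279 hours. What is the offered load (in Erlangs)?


Offered load a = lambda * E[S] = 39.0 * 0.279 = 10.88 Erlangs

10.88 Erlangs


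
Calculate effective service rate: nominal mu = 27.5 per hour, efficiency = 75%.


Effective rate = mu * efficiency = 27.5 * 0.75 = 20.63 per hour

20.63 per hour


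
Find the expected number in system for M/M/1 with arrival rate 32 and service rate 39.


rho = 32/39; L = rho/(1-rho) = 4.57

4.57


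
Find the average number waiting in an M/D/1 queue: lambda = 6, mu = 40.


M/D/1: Lq = rho^2 / (2*(1-rho)) where rho = 6/40; Lq = 0.01

0.01


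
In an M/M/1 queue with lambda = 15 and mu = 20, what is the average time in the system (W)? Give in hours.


W = 1/(mu - lambda) = 1/(20 - 15) = 0.2 hours

0.2 hours


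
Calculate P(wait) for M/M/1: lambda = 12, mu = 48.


P(wait) = rho = lambda/mu = 12/48 = 0.25

0.25


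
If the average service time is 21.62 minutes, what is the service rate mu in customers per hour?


mu = 60 / avg_service_time = 60 / 21.62 = 2.78 per hour

2.78 per hour


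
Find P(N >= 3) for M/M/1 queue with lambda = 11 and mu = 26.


P(N >= 3) = rho^3 = (11/26)^3 = 0.0757

0.0757


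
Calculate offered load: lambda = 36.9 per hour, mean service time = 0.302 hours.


Offered load a = lambda * E[S] = 36.9 * 0.302 = 11.14 Erlangs

11.14 Erlangs


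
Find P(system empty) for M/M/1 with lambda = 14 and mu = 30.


P0 = 1 - rho = 1 - 14/30 = 0.5333

0.5333


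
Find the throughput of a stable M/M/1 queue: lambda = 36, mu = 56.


For a stable queue (lambda < mu), throughput = lambda = 36 per hour

36 per hour


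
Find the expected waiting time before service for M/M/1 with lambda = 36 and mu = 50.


rho = 36/50; Wq = rho/(mu - lambda) = 0.0514 hours

0.0514 hours


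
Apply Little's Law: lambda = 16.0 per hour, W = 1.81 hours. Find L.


L = lambda * W = 16.0 * 1.81 = 28.96

28.96


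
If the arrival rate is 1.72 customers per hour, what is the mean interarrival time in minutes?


Mean interarrival time = 60/lambda = 60/1.72 = 34.88 minutes

34.88 minutes


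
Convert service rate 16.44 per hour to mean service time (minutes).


Mean service time = 60/mu = 60/16.44 = 3.65 minutes

3.65 minutes


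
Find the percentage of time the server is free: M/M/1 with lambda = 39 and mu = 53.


Idle fraction = (1 - rho) * 100 = (1 - 39/53) * 100 = 26.4%

26.4%


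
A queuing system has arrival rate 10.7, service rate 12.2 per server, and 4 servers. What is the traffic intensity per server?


rho = lambda / (c * mu) = 10.7 / (4 * 12.2) = 0.2193

0.2193


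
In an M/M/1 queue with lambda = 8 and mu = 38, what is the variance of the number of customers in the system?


rho = 8/38; Var(N) = rho/(1-rho)^2 = 0.34

0.34


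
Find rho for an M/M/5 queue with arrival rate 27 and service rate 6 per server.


rho = lambda/(c*mu) = 27/(5*6) = 0.9

0.9


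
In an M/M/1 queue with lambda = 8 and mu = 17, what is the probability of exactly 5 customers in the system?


rho = 8/17; P(n) = (1-rho)*rho^n = (1-8/17)*(8/17)^5 = 0.0122

0.0122


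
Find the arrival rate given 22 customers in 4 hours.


lambda = total arrivals / time = 22 / 4 = 5.5 per hour

5.5 per hour


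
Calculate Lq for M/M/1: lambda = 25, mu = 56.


rho = 25/56; Lq = rho^2/(1-rho) = 0.36

0.36


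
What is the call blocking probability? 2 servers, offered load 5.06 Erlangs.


B(N,A) = (A^N/N!) / sum(A^k/k!, k=0..N) with N=2, A=5.06 = 0.6787

0.6787


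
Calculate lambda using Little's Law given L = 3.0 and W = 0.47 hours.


lambda = L / W = 3.0 / 0.47 = 6.38 per hour

6.38 per hour


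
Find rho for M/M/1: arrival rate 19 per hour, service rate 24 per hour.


rho = lambda/mu = 19/24 = 0.7917

0.7917


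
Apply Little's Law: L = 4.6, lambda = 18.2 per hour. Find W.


W = L / lambda = 4.6 / 18.2 = 0.2527 hours

0.2527 hours


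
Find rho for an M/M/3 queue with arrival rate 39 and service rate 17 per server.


rho = lambda/(c*mu) = 39/(3*17) = 0.7647

0.7647


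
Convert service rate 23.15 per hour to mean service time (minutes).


Mean service time = 60/mu = 60/23.15 = 2.59 minutes

2.59 minutes


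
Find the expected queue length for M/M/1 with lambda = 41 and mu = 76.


rho = 41/76; Lq = rho^2/(1-rho) = 0.63

0.63


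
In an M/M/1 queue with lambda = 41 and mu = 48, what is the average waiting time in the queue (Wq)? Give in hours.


rho = 41/48; Wq = rho/(mu - lambda) = 0.122 hours

0.122 hours


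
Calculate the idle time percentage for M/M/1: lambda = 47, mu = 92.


Idle fraction = (1 - rho) * 100 = (1 - 47/92) * 100 = 48.9%

48.9%


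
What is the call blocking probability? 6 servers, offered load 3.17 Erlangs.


B(N,A) = (A^N/N!) / sum(A^k/k!, k=0..N) with N=6, A=3.17 = 0.0618

0.0618


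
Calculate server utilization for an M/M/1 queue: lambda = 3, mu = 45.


rho = lambda/mu = 3/45 = 0.0667

0.0667


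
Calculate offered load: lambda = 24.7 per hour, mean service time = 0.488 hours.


Offered load a = lambda * E[S] = 24.7 * 0.488 = 12.05 Erlangs

12.05 Erlangs


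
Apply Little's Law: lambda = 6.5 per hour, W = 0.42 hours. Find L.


L = lambda * W = 6.5 * 0.42 = 2.73

2.73


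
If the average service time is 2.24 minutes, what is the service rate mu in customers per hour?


mu = 60 / avg_service_time = 60 / 2.24 = 26.79 per hour

26.79 per hour


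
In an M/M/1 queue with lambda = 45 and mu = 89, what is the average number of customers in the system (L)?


rho = 45/89; L = rho/(1-rho) = 1.02

1.02


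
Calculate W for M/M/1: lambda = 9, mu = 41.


W = 1/(mu - lambda) = 1/(41 - 9) = 0.0313 hours

0.0313 hours


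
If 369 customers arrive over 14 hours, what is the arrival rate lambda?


lambda = total arrivals / time = 369 / 14 = 26.36 per hour

26.36 per hour


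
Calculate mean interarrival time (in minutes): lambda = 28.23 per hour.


Mean interarrival time = 60/lambda = 60/28.23 = 2.13 minutes

2.13 minutes


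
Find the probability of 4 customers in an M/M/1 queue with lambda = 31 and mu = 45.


rho = 31/45; P(n) = (1-rho)*rho^n = (1-31/45)*(31/45)^4 = 0.0701

0.0701


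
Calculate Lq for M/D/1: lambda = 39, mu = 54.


M/D/1: Lq = rho^2 / (2*(1-rho)) where rho = 39/54; Lq = 0.94

0.94


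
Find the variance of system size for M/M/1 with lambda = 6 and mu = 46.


rho = 6/46; Var(N) = rho/(1-rho)^2 = 0.17

0.17


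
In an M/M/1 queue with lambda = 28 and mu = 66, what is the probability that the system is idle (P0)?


P0 = 1 - rho = 1 - 28/66 = 0.5758

0.5758


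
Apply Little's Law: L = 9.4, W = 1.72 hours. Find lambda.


lambda = L / W = 9.4 / 1.72 = 5.47 per hour

5.47 per hour


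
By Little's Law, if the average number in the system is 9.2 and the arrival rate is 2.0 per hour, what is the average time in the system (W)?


W = L / lambda = 9.2 / 2.0 = 4.6 hours

4.6 hours


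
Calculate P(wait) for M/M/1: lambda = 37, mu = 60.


P(wait) = rho = lambda/mu = 37/60 = 0.6167

0.6167


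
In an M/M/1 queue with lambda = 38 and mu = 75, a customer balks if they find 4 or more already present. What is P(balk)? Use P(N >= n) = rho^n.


P(N >= 4) = rho^4 = (38/75)^4 = 0.0659

0.0659


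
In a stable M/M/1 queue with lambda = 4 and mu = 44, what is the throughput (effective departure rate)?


For a stable queue (lambda < mu), throughput = lambda = 4 per hour

4 per hour


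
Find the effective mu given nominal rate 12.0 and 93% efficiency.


Effective rate = mu * efficiency = 12.0 * 0.93 = 11.16 per hour

11.16 per hour


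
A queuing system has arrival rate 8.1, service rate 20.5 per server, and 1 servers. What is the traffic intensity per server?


rho = lambda / (c * mu) = 8.1 / (1 * 20.5) = 0.3951

0.3951


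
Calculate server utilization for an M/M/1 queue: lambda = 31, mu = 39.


rho = lambda/mu = 31/39 = 0.7949

0.7949


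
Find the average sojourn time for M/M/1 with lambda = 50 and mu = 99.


W = 1/(mu - lambda) = 1/(99 - 50) = 0.0204 hours

0.0204 hours


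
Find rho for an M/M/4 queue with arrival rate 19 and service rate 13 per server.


rho = lambda/(c*mu) = 19/(4*13) = 0.3654

0.3654


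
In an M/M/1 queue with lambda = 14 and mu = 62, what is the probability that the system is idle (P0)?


P0 = 1 - rho = 1 - 14/62 = 0.7742

0.7742


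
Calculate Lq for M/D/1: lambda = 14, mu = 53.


M/D/1: Lq = rho^2 / (2*(1-rho)) where rho = 14/53; Lq = 0.05

0.05


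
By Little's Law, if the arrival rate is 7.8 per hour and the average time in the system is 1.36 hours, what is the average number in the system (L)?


L = lambda * W = 7.8 * 1.36 = 10.61

10.61


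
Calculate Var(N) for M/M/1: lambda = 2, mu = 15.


rho = 2/15; Var(N) = rho/(1-rho)^2 = 0.18

0.18


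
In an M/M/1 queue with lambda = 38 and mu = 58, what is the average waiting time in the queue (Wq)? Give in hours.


rho = 38/58; Wq = rho/(mu - lambda) = 0.0328 hours

0.0328 hours


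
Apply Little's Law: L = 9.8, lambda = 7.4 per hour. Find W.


W = L / lambda = 9.8 / 7.4 = 1.3243 hours

1.3243 hours


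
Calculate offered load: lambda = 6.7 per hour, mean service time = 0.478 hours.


Offered load a = lambda * E[S] = 6.7 * 0.478 = 3.2 Erlangs

3.2 Erlangs


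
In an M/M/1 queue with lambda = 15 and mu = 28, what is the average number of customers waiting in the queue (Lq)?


rho = 15/28; Lq = rho^2/(1-rho) = 0.62

0.62


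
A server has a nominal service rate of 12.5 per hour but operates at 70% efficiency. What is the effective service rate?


Effective rate = mu * efficiency = 12.5 * 0.7 = 8.75 per hour

8.75 per hour


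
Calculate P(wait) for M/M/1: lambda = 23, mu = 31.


P(wait) = rho = lambda/mu = 23/31 = 0.7419

0.7419


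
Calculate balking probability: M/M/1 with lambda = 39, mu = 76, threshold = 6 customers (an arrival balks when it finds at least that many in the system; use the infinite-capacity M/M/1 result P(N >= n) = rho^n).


P(N >= 6) = rho^6 = (39/76)^6 = 0.0183

0.0183


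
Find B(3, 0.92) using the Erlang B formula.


B(N,A) = (A^N/N!) / sum(A^k/k!, k=0..N) with N=3, A=0.92 = 0.0525

0.0525


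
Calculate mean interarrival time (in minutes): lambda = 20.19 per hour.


Mean interarrival time = 60/lambda = 60/20.19 = 2.97 minutes

2.97 minutes


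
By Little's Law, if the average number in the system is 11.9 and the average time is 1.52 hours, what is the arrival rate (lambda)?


lambda = L / W = 11.9 / 1.52 = 7.83 per hour

7.83 per hour


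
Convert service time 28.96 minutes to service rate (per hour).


mu = 60 / avg_service_time = 60 / 28.96 = 2.07 per hour

2.07 per hour


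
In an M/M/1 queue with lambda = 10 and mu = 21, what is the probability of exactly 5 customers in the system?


rho = 10/21; P(n) = (1-rho)*rho^n = (1-10/21)*(10/21)^5 = 0.0128

0.0128


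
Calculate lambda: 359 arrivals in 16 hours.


lambda = total arrivals / time = 359 / 16 = 22.44 per hour

22.44 per hour


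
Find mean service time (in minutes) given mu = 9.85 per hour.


Mean service time = 60/mu = 60/9.85 = 6.09 minutes

6.09 minutes


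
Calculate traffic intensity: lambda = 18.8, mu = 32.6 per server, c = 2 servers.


rho = lambda / (c * mu) = 18.8 / (2 * 32.6) = 0.2883

0.2883


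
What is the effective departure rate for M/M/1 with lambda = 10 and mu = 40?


For a stable queue (lambda < mu), throughput = lambda = 10 per hour

10 per hour


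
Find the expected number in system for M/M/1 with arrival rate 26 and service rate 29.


rho = 26/29; L = rho/(1-rho) = 8.67

8.67


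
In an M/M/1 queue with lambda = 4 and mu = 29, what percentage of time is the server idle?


Idle fraction = (1 - rho) * 100 = (1 - 4/29) * 100 = 86.2%

86.2%


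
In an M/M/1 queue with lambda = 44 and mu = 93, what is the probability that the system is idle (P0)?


P0 = 1 - rho = 1 - 44/93 = 0.5269

0.5269


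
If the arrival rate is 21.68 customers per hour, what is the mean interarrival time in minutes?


Mean interarrival time = 60/lambda = 60/21.68 = 2.77 minutes

2.77 minutes


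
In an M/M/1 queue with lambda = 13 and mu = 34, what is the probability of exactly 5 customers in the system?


rho = 13/34; P(n) = (1-rho)*rho^n = (1-13/34)*(13/34)^5 = 0.005

0.005


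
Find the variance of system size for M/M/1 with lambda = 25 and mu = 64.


rho = 25/64; Var(N) = rho/(1-rho)^2 = 1.05

1.05


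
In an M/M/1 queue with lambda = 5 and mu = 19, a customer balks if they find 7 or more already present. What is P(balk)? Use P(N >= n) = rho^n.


P(N >= 7) = rho^7 = (5/19)^7 = 0.0001

0.0001


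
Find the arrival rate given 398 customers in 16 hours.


lambda = total arrivals / time = 398 / 16 = 24.88 per hour

24.88 per hour


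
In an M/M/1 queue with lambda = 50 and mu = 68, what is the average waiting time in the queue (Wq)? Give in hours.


rho = 50/68; Wq = rho/(mu - lambda) = 0.0408 hours

0.0408 hours


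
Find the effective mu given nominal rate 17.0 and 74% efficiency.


Effective rate = mu * efficiency = 17.0 * 0.74 = 12.58 per hour

12.58 per hour


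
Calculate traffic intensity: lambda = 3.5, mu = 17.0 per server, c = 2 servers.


rho = lambda / (c * mu) = 3.5 / (2 * 17.0) = 0.1029

0.1029


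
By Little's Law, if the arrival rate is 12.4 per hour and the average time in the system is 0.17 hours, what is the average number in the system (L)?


L = lambda * W = 12.4 * 0.17 = 2.11

2.11


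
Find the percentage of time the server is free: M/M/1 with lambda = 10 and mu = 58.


Idle fraction = (1 - rho) * 100 = (1 - 10/58) * 100 = 82.8%

82.8%


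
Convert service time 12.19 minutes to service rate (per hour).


mu = 60 / avg_service_time = 60 / 12.19 = 4.92 per hour

4.92 per hour


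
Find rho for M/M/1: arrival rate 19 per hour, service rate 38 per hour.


rho = lambda/mu = 19/38 = 0.5

0.5


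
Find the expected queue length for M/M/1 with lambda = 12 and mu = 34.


rho = 12/34; Lq = rho^2/(1-rho) = 0.19

0.19


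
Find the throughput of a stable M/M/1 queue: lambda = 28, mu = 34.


For a stable queue (lambda < mu), throughput = lambda = 28 per hour

28 per hour


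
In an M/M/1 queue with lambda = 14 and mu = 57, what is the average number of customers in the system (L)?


rho = 14/57; L = rho/(1-rho) = 0.33

0.33


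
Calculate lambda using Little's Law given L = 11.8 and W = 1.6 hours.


lambda = L / W = 11.8 / 1.6 = 7.38 per hour

7.38 per hour


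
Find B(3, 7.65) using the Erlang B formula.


B(N,A) = (A^N/N!) / sum(A^k/k!, k=0..N) with N=3, A=7.65 = 0.6631

0.6631


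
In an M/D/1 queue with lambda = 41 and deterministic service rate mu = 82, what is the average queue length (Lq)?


M/D/1: Lq = rho^2 / (2*(1-rho)) where rho = 41/82; Lq = 0.25

0.25


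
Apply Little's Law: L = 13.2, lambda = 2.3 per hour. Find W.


W = L / lambda = 13.2 / 2.3 = 5.7391 hours

5.7391 hours


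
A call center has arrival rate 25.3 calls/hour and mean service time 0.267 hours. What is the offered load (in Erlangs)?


Offered load a = lambda * E[S] = 25.3 * 0.267 = 6.76 Erlangs

6.76 Erlangs


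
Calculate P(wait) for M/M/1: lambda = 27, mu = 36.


P(wait) = rho = lambda/mu = 27/36 = 0.75

0.75


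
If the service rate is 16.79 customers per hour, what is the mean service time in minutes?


Mean service time = 60/mu = 60/16.79 = 3.57 minutes

3.57 minutes


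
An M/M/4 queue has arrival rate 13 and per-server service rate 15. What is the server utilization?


rho = lambda/(c*mu) = 13/(4*15) = 0.2167

0.2167


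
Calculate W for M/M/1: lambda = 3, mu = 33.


W = 1/(mu - lambda) = 1/(33 - 3) = 0.0333 hours

0.0333 hours


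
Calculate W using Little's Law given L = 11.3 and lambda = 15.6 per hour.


W = L / lambda = 11.3 / 15.6 = 0.7244 hours

0.7244 hours


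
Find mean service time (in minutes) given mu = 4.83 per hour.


Mean service time = 60/mu = 60/4.83 = 12.42 minutes

12.42 minutes


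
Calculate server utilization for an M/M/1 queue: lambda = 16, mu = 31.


rho = lambda/mu = 16/31 = 0.5161

0.5161
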